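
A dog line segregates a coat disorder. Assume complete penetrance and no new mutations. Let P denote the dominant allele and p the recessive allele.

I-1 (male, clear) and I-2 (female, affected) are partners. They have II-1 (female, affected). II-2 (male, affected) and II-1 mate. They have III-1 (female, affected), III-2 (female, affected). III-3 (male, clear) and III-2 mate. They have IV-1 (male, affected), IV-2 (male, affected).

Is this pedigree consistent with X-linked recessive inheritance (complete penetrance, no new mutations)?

Under X-linked recessive, II-1 (affected, female) cannot arise from I-1 (clear) × I-2 (affected).

No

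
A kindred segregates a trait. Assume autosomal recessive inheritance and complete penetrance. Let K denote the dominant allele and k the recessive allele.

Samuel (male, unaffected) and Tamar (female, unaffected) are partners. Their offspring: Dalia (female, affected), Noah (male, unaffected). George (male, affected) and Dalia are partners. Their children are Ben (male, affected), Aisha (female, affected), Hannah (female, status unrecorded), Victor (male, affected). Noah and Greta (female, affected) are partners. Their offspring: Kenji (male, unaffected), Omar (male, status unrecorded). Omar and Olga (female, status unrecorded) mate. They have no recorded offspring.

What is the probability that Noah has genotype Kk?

1/2

Samuel is unaffected so carries K and passed k to Dalia (kk), so Samuel is Kk.
Tamar is unaffected so carries K and passed k to Dalia (kk), so Tamar is Kk.
Their cross gives offspring ratios 1/4 KK : 1/2 Kk : 1/4 kk. Conditioning on Noah being unaffected, P(Kk) = 1/2 / 3/4 = 2/3 before taking Noah's own offspring into account.
Greta is affected, so Greta is kk.
Now use Noah's offspring. Probability of each recorded status — unaffected son Kenji: 1/2 if Noah is Kk, 1 if KK. (Omar: equally likely either way, so uninformative.)
Bayes: P(Kk) = 2/3·1/2 / (2/3·1/2 + 1/3·1) = 1/2.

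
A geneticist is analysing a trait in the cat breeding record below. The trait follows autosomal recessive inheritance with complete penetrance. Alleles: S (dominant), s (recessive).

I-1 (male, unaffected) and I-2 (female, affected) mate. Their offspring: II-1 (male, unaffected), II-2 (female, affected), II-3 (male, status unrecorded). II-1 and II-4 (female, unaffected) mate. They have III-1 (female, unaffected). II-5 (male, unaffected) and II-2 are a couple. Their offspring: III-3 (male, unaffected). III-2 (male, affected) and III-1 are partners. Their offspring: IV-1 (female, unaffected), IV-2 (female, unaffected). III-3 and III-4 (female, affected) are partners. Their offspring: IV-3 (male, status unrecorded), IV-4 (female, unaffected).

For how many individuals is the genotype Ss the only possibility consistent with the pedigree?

6

Obligate heterozygotes: I-1 is unaffected so carries S and passed s to II-2 (ss), so I-1 is Ss; II-1 is unaffected so carries S and received s from I-2 (ss), so II-1 is Ss; III-3 is unaffected so carries S and received s from II-2 (ss), so III-3 is Ss; IV-1 is unaffected so carries S and received s from III-2 (ss), so IV-1 is Ss; IV-2 is unaffected so carries S and received s from III-2 (ss), so IV-2 is Ss; IV-4 is unaffected so carries S and received s from III-4 (ss), so IV-4 is Ss.
Every other individual is either homozygous by phenotype or has at least one consistent homozygous assignment, so the count is 6.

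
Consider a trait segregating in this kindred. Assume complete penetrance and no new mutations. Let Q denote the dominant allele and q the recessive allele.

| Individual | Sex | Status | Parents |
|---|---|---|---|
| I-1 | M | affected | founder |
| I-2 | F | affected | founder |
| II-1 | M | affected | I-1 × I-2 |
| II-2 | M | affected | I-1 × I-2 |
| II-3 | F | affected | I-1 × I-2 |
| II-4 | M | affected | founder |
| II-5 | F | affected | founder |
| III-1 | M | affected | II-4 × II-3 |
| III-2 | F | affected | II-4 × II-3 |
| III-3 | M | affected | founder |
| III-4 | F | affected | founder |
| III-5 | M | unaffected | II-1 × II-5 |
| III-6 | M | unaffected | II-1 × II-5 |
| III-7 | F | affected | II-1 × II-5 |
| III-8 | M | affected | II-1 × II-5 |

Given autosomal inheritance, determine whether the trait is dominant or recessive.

II-1 and II-5 are both affected yet have an unaffected child III-5. Under a recessive model two affected parents are homozygous and every child would be affected, so the trait cannot be recessive.

dominant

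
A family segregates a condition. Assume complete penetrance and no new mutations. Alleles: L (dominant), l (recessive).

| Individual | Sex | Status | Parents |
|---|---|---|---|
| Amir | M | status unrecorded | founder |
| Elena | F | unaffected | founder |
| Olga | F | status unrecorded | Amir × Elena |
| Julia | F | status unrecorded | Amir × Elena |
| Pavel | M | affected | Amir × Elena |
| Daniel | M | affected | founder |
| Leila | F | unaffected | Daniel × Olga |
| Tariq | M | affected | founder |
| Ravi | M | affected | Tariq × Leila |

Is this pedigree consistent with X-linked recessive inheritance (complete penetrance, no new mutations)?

Yes

A consistent assignment under X-linked recessive exists: Amir X^L Y, Elena X^L X^l, Olga X^L X^L, Julia X^L X^L, Pavel X^l Y, Daniel X^l Y, Leila X^L X^l, Tariq X^l Y, Ravi X^l Y.
In this assignment every recorded phenotype matches its genotype and every non-founder's genotype is obtainable from its parents' genotypes, so the pedigree is consistent.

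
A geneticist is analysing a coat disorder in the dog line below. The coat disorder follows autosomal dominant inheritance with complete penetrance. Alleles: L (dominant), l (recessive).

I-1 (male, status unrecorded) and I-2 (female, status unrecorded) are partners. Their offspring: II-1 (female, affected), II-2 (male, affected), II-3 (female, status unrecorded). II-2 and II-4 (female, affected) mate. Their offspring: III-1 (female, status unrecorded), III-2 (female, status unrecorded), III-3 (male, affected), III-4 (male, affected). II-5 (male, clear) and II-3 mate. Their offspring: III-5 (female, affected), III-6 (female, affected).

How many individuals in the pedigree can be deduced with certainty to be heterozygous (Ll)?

2

Obligate heterozygotes: III-5 is affected so carries L and received l from II-5 (ll), so III-5 is Ll; III-6 is affected so carries L and received l from II-5 (ll), so III-6 is Ll.
Every other individual is either homozygous by phenotype or has at least one consistent homozygous assignment, so the count is 2.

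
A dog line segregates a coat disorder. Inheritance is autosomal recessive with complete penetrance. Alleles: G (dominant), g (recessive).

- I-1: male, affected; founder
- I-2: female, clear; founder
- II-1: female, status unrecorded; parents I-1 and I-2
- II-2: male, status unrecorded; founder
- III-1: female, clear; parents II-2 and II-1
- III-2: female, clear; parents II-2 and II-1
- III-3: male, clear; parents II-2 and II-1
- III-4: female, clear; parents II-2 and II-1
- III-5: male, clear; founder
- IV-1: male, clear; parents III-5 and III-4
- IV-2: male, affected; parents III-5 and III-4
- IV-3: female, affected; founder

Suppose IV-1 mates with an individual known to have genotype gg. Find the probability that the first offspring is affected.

III-5 is clear so carries G and passed g to IV-2 (gg), so III-5 is Gg.
III-4 is clear so carries G and passed g to IV-2 (gg), so III-4 is Gg.
IV-1 is a clear offspring of III-5 (Gg) × III-4 (Gg), whose cross gives 1/4 GG : 1/2 Gg : 1/4 gg; conditioning on being clear, IV-1 is GG with probability 1/3, Gg with probability 2/3.
Summing over parental genotype combinations, P(offspring is affected) = 2/3·1/2 = 1/3.

1/3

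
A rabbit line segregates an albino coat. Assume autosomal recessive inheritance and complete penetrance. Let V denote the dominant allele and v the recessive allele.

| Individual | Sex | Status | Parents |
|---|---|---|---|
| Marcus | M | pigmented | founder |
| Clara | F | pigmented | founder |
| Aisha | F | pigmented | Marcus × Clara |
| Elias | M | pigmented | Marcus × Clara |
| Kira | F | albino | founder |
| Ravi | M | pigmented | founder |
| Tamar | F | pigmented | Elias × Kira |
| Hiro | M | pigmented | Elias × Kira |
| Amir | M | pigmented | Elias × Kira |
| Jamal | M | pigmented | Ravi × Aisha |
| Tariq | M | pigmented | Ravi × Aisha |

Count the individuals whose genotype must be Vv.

3

Obligate heterozygotes: Tamar is pigmented so carries V and received v from Kira (vv), so Tamar is Vv; Hiro is pigmented so carries V and received v from Kira (vv), so Hiro is Vv; Amir is pigmented so carries V and received v from Kira (vv), so Amir is Vv.
Every other individual is either homozygous by phenotype or has at least one consistent homozygous assignment, so the count is 3.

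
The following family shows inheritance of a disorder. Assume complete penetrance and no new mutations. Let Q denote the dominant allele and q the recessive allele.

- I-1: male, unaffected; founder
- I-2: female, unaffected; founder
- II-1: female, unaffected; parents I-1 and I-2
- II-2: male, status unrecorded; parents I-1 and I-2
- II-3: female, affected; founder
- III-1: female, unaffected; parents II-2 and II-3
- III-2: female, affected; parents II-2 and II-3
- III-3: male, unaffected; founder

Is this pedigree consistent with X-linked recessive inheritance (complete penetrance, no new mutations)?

No

No assignment of genotypes under X-linked recessive satisfies every parent–offspring relationship, so the pedigree is inconsistent.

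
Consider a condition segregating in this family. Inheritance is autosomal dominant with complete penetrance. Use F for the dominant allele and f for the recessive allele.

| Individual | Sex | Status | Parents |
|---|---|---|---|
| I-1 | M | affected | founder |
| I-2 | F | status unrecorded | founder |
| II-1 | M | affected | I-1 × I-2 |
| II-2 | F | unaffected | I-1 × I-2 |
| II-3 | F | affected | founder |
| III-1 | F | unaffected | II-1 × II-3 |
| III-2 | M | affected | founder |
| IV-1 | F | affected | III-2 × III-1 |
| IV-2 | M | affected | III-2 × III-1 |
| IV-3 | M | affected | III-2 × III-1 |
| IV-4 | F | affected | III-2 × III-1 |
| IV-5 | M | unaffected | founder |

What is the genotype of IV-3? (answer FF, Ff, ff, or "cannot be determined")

From phenotype alone, IV-3 is FF or Ff.
IV-3 is affected so carries F and received f from III-1 (ff), so IV-3 is Ff.

Ff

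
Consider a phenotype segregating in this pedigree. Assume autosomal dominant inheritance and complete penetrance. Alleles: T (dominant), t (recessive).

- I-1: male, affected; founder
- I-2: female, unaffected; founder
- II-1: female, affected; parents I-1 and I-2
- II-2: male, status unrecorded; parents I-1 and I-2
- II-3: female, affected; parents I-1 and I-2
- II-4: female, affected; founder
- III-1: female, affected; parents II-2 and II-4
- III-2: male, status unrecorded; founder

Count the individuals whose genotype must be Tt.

2

Obligate heterozygotes: II-1 is affected so carries T and received t from I-2 (tt), so II-1 is Tt; II-3 is affected so carries T and received t from I-2 (tt), so II-3 is Tt.
Every other individual is either homozygous by phenotype or has at least one consistent homozygous assignment, so the count is 2.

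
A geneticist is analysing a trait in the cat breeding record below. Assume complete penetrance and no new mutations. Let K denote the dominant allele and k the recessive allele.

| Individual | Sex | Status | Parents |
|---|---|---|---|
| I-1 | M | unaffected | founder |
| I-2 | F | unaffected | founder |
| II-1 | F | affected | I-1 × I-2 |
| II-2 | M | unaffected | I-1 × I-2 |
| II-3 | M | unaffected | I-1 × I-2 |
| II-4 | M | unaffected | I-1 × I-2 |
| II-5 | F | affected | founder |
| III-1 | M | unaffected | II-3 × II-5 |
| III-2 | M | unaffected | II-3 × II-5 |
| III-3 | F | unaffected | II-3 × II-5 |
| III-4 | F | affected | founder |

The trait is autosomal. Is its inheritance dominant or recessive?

I-1 and I-2 are both unaffected yet have an affected child II-1. Under dominance, an affected child requires at least one affected parent, so the trait cannot be dominant.

recessive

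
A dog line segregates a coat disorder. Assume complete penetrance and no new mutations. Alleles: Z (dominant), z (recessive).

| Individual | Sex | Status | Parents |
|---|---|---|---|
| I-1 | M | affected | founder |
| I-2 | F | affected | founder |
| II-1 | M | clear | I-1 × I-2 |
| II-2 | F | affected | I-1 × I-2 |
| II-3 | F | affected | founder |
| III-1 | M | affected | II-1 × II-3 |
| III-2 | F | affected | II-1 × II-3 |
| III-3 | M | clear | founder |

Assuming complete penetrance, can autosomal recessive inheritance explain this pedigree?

Under autosomal recessive, II-1 (clear, male) cannot arise from I-1 (affected) × I-2 (affected).

No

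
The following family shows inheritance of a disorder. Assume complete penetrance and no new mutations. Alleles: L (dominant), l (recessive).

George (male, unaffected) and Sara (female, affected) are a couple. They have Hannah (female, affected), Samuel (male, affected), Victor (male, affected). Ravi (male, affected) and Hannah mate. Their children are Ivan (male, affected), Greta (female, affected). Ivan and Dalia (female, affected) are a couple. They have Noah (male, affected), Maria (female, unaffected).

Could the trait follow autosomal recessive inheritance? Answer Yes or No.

No

Under autosomal recessive, Maria (unaffected, female) cannot arise from Ivan (affected) × Dalia (affected).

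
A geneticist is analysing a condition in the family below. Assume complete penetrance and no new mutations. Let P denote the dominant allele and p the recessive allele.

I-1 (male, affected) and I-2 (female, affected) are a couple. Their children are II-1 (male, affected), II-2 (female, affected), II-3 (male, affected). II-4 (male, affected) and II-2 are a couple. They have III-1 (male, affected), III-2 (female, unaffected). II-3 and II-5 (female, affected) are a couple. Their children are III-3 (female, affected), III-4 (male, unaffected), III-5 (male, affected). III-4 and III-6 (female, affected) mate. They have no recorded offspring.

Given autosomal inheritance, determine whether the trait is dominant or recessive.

II-4 and II-2 are both affected yet have an unaffected child III-2. Under a recessive model two affected parents are homozygous and every child would be affected, so the trait cannot be recessive.

dominant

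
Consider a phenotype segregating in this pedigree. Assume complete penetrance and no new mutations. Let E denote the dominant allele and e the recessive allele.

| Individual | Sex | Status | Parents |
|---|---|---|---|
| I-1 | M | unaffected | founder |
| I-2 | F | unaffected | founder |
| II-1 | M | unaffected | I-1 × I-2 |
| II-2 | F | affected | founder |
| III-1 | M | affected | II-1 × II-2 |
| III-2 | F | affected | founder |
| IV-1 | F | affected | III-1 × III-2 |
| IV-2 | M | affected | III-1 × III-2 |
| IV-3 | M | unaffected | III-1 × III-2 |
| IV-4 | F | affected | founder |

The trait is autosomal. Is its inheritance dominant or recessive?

III-1 and III-2 are both affected yet have an unaffected child IV-3. Under a recessive model two affected parents are homozygous and every child would be affected, so the trait cannot be recessive.

dominant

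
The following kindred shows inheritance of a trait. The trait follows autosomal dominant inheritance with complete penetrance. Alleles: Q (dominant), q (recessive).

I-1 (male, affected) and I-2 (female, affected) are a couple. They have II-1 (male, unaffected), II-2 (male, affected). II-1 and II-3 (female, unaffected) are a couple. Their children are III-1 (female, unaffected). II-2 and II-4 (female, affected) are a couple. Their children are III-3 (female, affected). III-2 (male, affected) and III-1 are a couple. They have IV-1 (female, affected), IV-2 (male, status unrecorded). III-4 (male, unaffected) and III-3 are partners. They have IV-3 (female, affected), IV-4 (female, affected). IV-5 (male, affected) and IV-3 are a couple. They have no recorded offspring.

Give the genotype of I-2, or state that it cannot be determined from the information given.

From phenotype alone, I-2 is QQ or Qq.
I-2 is affected so carries Q and passed q to II-1 (qq), so I-2 is Qq.

Qq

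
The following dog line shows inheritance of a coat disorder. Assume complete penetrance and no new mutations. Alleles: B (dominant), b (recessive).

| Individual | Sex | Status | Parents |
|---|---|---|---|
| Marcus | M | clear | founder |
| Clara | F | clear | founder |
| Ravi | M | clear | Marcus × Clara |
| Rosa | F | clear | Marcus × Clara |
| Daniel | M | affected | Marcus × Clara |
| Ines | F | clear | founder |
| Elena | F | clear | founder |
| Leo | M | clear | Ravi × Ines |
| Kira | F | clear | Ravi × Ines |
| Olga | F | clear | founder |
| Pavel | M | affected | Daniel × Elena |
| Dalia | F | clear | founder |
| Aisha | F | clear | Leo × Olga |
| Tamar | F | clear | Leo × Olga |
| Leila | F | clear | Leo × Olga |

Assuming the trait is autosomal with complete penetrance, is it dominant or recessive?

recessive

Marcus and Clara are both clear yet have an affected child Daniel. Under dominance, an affected child requires at least one affected parent, so the trait cannot be dominant.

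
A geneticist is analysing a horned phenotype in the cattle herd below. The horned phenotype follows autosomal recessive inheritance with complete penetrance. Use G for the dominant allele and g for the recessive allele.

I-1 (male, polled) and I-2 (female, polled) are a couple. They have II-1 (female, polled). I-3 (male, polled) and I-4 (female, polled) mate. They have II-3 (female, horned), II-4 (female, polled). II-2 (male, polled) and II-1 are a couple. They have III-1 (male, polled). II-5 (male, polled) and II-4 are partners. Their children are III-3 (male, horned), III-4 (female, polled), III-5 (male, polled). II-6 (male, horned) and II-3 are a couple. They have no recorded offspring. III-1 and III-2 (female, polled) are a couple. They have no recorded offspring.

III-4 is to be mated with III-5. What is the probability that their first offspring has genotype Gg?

4/9

II-5 is polled so carries G and passed g to III-3 (gg), so II-5 is Gg.
II-4 is polled so carries G and passed g to III-3 (gg), so II-4 is Gg.
III-4 is a polled offspring of II-5 (Gg) × II-4 (Gg), whose cross gives 1/4 GG : 1/2 Gg : 1/4 gg; conditioning on being polled, III-4 is GG with probability 1/3, Gg with probability 2/3.
III-5 is a polled offspring of II-5 (Gg) × II-4 (Gg), whose cross gives 1/4 GG : 1/2 Gg : 1/4 gg; conditioning on being polled, III-5 is GG with probability 1/3, Gg with probability 2/3.
Summing over parental genotype combinations, P(offspring has genotype Gg) = 2/9·1/2 + 2/9·1/2 + 4/9·1/2 = 4/9.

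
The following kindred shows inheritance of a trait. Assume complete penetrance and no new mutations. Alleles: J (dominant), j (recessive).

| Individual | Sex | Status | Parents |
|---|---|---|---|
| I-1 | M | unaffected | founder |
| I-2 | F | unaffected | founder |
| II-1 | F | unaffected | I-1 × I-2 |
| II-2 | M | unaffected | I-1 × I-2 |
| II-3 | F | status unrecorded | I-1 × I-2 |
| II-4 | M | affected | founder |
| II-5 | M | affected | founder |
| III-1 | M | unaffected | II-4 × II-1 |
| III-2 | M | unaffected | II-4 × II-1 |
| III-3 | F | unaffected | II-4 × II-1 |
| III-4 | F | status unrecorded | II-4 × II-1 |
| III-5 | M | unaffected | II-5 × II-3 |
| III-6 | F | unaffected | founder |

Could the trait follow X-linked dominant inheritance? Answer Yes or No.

Under X-linked dominant, III-3 (unaffected, female) cannot arise from II-4 (affected) × II-1 (unaffected).

No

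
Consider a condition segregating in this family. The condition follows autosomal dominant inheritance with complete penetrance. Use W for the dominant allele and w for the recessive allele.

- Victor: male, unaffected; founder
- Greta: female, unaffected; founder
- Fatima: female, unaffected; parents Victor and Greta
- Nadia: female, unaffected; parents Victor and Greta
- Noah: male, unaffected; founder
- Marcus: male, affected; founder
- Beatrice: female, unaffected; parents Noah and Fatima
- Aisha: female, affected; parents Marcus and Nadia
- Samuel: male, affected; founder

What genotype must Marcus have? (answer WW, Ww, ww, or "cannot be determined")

cannot be determined

Marcus's phenotype allows WW or Ww, and no parent or child forces a single allele at both positions; consistent genotype assignments exist with Marcus as WW or Ww.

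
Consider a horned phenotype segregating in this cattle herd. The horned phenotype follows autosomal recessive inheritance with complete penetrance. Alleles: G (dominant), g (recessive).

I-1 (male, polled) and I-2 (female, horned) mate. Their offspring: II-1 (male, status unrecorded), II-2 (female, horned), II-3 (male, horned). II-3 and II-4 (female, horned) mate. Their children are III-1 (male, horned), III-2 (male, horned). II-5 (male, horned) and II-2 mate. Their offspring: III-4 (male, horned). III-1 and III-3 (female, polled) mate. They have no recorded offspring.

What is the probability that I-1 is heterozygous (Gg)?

I-1 is polled so carries G and passed g to II-2 (gg), so I-1 is Gg, giving P(Gg) = 1.

1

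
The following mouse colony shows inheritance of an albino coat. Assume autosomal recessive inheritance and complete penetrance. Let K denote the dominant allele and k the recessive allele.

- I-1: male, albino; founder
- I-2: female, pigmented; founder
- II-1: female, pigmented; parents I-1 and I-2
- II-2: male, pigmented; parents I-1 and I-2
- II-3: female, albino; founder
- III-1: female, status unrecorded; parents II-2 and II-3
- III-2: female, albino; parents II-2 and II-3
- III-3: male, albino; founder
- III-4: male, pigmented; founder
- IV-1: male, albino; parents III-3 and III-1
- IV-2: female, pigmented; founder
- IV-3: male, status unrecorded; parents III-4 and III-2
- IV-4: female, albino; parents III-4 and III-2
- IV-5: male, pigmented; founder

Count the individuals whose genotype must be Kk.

3

Obligate heterozygotes: II-1 is pigmented so carries K and received k from I-1 (kk), so II-1 is Kk; II-2 is pigmented so carries K and received k from I-1 (kk), so II-2 is Kk; III-4 is pigmented so carries K and passed k to IV-4 (kk), so III-4 is Kk.
Every other individual is either homozygous by phenotype or has at least one consistent homozygous assignment, so the count is 3.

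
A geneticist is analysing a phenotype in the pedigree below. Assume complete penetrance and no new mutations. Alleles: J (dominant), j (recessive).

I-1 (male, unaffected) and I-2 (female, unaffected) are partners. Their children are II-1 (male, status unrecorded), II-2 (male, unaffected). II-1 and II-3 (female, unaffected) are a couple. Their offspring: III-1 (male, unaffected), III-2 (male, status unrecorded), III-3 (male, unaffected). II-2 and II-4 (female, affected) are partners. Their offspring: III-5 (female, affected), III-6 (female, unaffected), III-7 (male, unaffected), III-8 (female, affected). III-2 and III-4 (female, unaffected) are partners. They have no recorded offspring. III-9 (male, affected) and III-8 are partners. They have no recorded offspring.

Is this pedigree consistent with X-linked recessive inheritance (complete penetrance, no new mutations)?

Under X-linked recessive, III-5 (affected, female) cannot arise from II-2 (unaffected) × II-4 (affected).

No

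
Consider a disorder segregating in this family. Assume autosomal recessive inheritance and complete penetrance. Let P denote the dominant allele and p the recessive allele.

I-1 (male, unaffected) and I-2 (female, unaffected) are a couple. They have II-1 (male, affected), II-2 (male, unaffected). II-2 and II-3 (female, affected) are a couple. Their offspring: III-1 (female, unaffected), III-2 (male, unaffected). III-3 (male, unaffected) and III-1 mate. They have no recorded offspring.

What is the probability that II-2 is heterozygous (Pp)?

I-1 is unaffected so carries P and passed p to II-1 (pp), so I-1 is Pp.
I-2 is unaffected so carries P and passed p to II-1 (pp), so I-2 is Pp.
Their cross gives offspring ratios 1/4 PP : 1/2 Pp : 1/4 pp. Conditioning on II-2 being unaffected, P(Pp) = 1/2 / 3/4 = 2/3 before taking II-2's own offspring into account.
II-3 is affected, so II-3 is pp.
Now use II-2's offspring. Probability of each recorded status — unaffected daughter III-1: 1/2 if II-2 is Pp, 1 if PP; unaffected son III-2: 1/2 if II-2 is Pp, 1 if PP.
Bayes: P(Pp) = 2/3·1/4 / (2/3·1/4 + 1/3·1) = 1/3.

1/3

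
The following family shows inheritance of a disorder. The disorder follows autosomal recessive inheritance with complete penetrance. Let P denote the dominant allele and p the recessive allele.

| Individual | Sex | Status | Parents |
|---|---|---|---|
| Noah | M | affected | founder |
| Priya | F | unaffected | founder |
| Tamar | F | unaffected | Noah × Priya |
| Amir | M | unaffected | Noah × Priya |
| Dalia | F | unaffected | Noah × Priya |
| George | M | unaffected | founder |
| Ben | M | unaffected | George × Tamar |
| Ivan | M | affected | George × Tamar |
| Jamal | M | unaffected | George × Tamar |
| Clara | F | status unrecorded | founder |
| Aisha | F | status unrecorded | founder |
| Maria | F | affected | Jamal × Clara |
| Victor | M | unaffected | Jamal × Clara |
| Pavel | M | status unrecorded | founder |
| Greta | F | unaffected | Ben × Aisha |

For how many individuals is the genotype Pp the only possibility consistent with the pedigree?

Obligate heterozygotes: Tamar is unaffected so carries P and received p from Noah (pp), so Tamar is Pp; Amir is unaffected so carries P and received p from Noah (pp), so Amir is Pp; Dalia is unaffected so carries P and received p from Noah (pp), so Dalia is Pp; George is unaffected so carries P and passed p to Ivan (pp), so George is Pp; Jamal is unaffected so carries P and passed p to Maria (pp), so Jamal is Pp.
Every other individual is either homozygous by phenotype or has at least one consistent homozygous assignment, so the count is 5.

5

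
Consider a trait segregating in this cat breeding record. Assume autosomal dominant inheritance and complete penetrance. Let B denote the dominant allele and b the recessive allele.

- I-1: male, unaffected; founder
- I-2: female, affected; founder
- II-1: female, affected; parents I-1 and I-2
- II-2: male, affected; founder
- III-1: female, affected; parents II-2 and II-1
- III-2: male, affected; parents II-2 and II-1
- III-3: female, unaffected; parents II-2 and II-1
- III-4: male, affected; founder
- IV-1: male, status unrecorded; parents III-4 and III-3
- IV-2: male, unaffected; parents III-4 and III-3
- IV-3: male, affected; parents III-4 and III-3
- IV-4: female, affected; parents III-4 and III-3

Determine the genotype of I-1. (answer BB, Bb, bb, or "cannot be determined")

bb

I-1 is unaffected, so I-1 is bb.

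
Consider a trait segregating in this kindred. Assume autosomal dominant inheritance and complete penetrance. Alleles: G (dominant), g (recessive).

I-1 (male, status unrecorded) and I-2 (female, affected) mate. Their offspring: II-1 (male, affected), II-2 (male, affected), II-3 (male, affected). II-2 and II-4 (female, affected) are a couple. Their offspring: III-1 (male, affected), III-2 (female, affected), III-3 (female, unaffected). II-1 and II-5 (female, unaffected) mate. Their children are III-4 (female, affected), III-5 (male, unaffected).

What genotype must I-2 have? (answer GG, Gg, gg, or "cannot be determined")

cannot be determined

I-2's phenotype allows GG or Gg, and no parent or child forces a single allele at both positions; consistent genotype assignments exist with I-2 as GG or Gg.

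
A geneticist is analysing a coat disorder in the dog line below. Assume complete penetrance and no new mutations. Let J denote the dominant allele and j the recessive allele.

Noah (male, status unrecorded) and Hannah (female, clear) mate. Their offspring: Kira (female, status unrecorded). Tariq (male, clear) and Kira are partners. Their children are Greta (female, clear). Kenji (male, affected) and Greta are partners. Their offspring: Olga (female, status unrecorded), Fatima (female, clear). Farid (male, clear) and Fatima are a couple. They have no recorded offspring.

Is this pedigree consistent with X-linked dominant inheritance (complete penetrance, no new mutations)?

No

Under X-linked dominant, Fatima (clear, female) cannot arise from Kenji (affected) × Greta (clear).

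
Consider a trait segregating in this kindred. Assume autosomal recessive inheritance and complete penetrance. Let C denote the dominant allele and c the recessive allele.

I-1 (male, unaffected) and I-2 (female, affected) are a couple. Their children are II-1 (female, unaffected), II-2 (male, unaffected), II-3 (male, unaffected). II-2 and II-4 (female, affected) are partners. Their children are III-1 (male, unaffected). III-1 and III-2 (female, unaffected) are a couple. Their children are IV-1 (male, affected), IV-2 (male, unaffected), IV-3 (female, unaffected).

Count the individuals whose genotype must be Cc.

5

Obligate heterozygotes: II-1 is unaffected so carries C and received c from I-2 (cc), so II-1 is Cc; II-2 is unaffected so carries C and received c from I-2 (cc), so II-2 is Cc; II-3 is unaffected so carries C and received c from I-2 (cc), so II-3 is Cc; III-1 is unaffected so carries C and received c from II-4 (cc), so III-1 is Cc; III-2 is unaffected so carries C and passed c to IV-1 (cc), so III-2 is Cc.
Every other individual is either homozygous by phenotype or has at least one consistent homozygous assignment, so the count is 5.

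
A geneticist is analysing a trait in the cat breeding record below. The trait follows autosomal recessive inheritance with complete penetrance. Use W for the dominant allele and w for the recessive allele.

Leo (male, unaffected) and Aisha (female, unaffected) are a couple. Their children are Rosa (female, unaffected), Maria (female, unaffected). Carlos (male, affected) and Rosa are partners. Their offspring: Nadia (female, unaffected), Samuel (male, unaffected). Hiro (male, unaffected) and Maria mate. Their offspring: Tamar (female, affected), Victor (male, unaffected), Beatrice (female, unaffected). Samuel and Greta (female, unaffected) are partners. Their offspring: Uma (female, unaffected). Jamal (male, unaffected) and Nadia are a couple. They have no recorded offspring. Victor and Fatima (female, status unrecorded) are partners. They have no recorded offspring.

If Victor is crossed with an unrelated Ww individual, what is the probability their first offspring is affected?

Hiro is unaffected so carries W and passed w to Tamar (ww), so Hiro is Ww.
Maria is unaffected so carries W and passed w to Tamar (ww), so Maria is Ww.
Victor is an unaffected offspring of Hiro (Ww) × Maria (Ww), whose cross gives 1/4 WW : 1/2 Ww : 1/4 ww; conditioning on being unaffected, Victor is WW with probability 1/3, Ww with probability 2/3.
Summing over parental genotype combinations, P(offspring is affected) = 2/3·1/4 = 1/6.

1/6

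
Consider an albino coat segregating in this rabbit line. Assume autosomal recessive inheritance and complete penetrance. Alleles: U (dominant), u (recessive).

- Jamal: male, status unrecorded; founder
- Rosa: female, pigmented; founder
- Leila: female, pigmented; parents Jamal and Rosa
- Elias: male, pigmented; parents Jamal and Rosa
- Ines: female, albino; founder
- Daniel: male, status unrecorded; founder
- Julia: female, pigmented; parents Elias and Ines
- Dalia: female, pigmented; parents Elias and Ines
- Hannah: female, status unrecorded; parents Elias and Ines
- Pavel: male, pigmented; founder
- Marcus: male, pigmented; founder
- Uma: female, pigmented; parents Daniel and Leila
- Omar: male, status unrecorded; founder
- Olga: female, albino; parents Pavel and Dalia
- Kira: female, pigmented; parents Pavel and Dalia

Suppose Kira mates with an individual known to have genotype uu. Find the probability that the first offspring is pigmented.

Pavel is pigmented so carries U and passed u to Olga (uu), so Pavel is Uu.
Dalia is pigmented so carries U and received u from Ines (uu), so Dalia is Uu.
Kira is a pigmented offspring of Pavel (Uu) × Dalia (Uu), whose cross gives 1/4 UU : 1/2 Uu : 1/4 uu; conditioning on being pigmented, Kira is UU with probability 1/3, Uu with probability 2/3.
Summing over parental genotype combinations, P(offspring is pigmented) = 1/3·1 + 2/3·1/2 = 2/3.

2/3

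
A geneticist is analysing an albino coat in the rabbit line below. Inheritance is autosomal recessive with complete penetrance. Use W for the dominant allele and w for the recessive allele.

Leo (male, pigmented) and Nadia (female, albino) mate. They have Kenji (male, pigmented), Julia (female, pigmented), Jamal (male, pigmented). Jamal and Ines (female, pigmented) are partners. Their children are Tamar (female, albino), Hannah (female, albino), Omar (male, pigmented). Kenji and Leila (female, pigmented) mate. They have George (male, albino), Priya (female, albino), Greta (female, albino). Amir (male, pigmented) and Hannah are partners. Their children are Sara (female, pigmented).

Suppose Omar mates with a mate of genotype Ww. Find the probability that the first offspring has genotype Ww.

1/2

Jamal is pigmented so carries W and received w from Nadia (ww), so Jamal is Ww.
Ines is pigmented so carries W and passed w to Tamar (ww), so Ines is Ww.
Omar is a pigmented offspring of Jamal (Ww) × Ines (Ww), whose cross gives 1/4 WW : 1/2 Ww : 1/4 ww; conditioning on being pigmented, Omar is WW with probability 1/3, Ww with probability 2/3.
Summing over parental genotype combinations, P(offspring has genotype Ww) = 1/3·1/2 + 2/3·1/2 = 1/2.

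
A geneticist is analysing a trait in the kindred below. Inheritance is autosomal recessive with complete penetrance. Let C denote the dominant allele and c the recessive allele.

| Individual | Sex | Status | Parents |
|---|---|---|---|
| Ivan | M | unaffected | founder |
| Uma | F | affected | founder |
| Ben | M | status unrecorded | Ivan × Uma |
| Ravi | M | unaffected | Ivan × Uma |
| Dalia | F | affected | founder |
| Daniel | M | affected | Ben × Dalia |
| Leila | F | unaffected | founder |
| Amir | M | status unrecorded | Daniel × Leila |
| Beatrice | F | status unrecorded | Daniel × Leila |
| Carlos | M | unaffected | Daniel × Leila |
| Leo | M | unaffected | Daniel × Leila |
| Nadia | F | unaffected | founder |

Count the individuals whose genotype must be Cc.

Obligate heterozygotes: Ravi is unaffected so carries C and received c from Uma (cc), so Ravi is Cc; Carlos is unaffected so carries C and received c from Daniel (cc), so Carlos is Cc; Leo is unaffected so carries C and received c from Daniel (cc), so Leo is Cc.
Every other individual is either homozygous by phenotype or has at least one consistent homozygous assignment, so the count is 3.

3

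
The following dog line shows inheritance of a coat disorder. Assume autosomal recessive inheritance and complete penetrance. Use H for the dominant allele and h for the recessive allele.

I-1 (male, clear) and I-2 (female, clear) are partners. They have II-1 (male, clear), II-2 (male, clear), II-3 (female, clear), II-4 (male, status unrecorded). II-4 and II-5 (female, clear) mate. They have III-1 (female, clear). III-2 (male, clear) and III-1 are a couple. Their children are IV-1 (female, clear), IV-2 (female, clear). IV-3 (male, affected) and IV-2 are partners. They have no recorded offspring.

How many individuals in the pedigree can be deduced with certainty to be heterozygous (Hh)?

No individual's genotype is forced to Hh by the pedigree, so the count is 0.

0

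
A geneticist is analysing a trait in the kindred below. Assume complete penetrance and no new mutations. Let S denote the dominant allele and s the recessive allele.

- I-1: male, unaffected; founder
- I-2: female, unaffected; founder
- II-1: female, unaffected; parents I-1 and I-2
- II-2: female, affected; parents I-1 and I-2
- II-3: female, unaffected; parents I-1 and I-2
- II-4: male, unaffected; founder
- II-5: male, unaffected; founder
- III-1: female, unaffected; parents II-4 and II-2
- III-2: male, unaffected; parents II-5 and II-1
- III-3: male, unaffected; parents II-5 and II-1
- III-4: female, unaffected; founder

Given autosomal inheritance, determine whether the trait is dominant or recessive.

I-1 and I-2 are both unaffected yet have an affected child II-2. Under dominance, an affected child requires at least one affected parent, so the trait cannot be dominant.

recessive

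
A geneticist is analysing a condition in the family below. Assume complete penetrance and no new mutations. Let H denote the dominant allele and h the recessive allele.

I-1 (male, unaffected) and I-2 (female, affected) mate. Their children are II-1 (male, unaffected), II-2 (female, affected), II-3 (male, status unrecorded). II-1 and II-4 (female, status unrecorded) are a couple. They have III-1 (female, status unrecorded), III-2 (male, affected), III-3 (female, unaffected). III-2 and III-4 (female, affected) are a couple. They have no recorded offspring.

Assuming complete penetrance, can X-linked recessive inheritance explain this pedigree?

Under X-linked recessive, II-1 (unaffected, male) cannot arise from I-1 (unaffected) × I-2 (affected).

No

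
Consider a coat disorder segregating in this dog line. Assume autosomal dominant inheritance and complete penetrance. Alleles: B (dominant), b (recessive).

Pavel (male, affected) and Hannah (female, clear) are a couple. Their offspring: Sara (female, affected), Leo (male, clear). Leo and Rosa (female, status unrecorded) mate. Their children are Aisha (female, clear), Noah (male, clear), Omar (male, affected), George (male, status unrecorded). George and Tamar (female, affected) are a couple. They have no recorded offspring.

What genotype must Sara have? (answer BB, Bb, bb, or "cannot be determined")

Bb

From phenotype alone, Sara is BB or Bb.
Sara is affected so carries B and received b from Hannah (bb), so Sara is Bb.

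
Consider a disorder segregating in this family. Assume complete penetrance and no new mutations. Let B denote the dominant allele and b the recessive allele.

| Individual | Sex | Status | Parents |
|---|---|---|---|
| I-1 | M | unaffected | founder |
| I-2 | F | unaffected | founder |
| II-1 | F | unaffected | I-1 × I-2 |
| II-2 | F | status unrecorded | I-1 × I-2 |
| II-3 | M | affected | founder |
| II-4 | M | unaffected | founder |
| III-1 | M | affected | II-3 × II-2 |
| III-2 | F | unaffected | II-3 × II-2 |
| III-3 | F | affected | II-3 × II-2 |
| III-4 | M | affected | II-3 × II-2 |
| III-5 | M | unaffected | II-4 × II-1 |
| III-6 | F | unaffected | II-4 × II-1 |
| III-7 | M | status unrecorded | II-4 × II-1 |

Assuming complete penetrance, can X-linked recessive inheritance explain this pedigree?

A consistent assignment under X-linked recessive exists: I-1 X^B Y, I-2 X^B X^b, II-1 X^B X^B, II-2 X^B X^b, II-3 X^b Y, II-4 X^B Y, III-1 X^b Y, III-2 X^B X^b, III-3 X^b X^b, III-4 X^b Y, III-5 X^B Y, III-6 X^B X^B, III-7 X^B Y.
In this assignment every recorded phenotype matches its genotype and every non-founder's genotype is obtainable from its parents' genotypes, so the pedigree is consistent.

Yes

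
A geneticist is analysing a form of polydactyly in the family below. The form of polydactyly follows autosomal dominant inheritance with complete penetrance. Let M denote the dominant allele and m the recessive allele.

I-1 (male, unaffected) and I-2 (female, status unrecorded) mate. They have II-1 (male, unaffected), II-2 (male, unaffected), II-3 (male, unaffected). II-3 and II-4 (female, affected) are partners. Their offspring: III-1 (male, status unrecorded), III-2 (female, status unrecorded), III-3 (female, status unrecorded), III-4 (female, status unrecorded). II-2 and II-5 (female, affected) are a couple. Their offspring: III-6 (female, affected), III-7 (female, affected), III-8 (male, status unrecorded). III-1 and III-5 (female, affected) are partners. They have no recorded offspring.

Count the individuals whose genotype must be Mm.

2

Obligate heterozygotes: III-6 is affected so carries M and received m from II-2 (mm), so III-6 is Mm; III-7 is affected so carries M and received m from II-2 (mm), so III-7 is Mm.
Every other individual is either homozygous by phenotype or has at least one consistent homozygous assignment, so the count is 2.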